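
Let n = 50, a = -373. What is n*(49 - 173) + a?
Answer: -6573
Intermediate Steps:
n*(49 - 173) + a = 50*(49 - 173) - 373 = 50*(-124) - 373 = -6200 - 373 = -6573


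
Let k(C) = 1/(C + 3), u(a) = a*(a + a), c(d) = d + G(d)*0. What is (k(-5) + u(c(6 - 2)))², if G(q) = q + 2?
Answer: 3969/4 ≈ 992.25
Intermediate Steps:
G(q) = 2 + q
c(d) = d (c(d) = d + (2 + d)*0 = d + 0 = d)
u(a) = 2*a² (u(a) = a*(2*a) = 2*a²)
k(C) = 1/(3 + C)
(k(-5) + u(c(6 - 2)))² = (1/(3 - 5) + 2*(6 - 2)²)² = (1/(-2) + 2*4²)² = (-½ + 2*16)² = (-½ + 32)² = (63/2)² = 3969/4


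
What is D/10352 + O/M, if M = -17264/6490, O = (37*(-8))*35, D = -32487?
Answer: 43466897327/11169808 ≈ 3891.5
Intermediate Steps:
O = -10360 (O = -296*35 = -10360)
M = -8632/3245 (M = -17264*1/6490 = -8632/3245 ≈ -2.6601)
D/10352 + O/M = -32487/10352 - 10360/(-8632/3245) = -32487*1/10352 - 10360*(-3245/8632) = -32487/10352 + 4202275/1079 = 43466897327/11169808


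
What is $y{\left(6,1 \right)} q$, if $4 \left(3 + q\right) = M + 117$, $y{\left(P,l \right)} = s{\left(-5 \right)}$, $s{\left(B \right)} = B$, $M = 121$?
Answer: $- \frac{565}{2} \approx -282.5$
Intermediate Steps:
$y{\left(P,l \right)} = -5$
$q = \frac{113}{2}$ ($q = -3 + \frac{121 + 117}{4} = -3 + \frac{1}{4} \cdot 238 = -3 + \frac{119}{2} = \frac{113}{2} \approx 56.5$)
$y{\left(6,1 \right)} q = \left(-5\right) \frac{113}{2} = - \frac{565}{2}$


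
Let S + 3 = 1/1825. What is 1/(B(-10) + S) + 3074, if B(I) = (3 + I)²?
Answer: 258067199/83951 ≈ 3074.0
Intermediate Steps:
S = -5474/1825 (S = -3 + 1/1825 = -5474/1825 ≈ -2.9995)
1/(B(-10) + S) + 3074 = 1/((3 - 10)² - 5474/1825) + 3074 = 1/((-7)² - 5474/1825) + 3074 = 1/(49 - 5474/1825) + 3074 = 1/(83951/1825) + 3074 = 1825/83951 + 3074 = 258067199/83951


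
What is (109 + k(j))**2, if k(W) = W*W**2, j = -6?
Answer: 11449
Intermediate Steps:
k(W) = W**3
(109 + k(j))**2 = (109 + (-6)**3)**2 = (109 - 216)**2 = (-107)**2 = 11449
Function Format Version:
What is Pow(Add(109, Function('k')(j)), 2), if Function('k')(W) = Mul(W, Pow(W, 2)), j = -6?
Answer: 11449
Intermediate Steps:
Function('k')(W) = Pow(W, 3)
Pow(Add(109, Function('k')(j)), 2) = Pow(Add(109, Pow(-6, 3)), 2) = Pow(Add(109, -216), 2) = Pow(-107, 2) = 11449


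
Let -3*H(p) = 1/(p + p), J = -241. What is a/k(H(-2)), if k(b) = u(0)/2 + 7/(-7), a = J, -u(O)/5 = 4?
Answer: 241/11 ≈ 21.909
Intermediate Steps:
u(O) = -20 (u(O) = -5*4 = -20)
a = -241
H(p) = -1/(6*p) (H(p) = -1/(3*(p + p)) = -1/(2*p)/3 = -1/(6*p))
k(b) = -11 (k(b) = -20/2 + 7/(-7) = -20*½ + 7*(-⅐) = -10 - 1 = -11)
a/k(H(-2)) = -241/(-11) = -241*(-1/11) = 241/11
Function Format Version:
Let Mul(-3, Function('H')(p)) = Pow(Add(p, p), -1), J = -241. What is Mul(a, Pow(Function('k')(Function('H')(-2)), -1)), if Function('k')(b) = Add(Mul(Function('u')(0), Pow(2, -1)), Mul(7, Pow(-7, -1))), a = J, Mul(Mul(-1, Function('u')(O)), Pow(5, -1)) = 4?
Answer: Rational(241, 11) ≈ 21.909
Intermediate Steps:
Function('u')(O) = -20 (Function('u')(O) = Mul(-5, 4) = -20)
a = -241
Function('H')(p) = Mul(Rational(-1, 6), Pow(p, -1)) (Function('H')(p) = Mul(Rational(-1, 3), Pow(Add(p, p), -1)) = Mul(Rational(-1, 3), Pow(Mul(2, p), -1)) = Mul(Rational(-1, 3), Mul(Rational(1, 2), Pow(p, -1))) = Mul(Rational(-1, 6), Pow(p, -1)))
Function('k')(b) = -11 (Function('k')(b) = Add(Mul(-20, Pow(2, -1)), Mul(7, Pow(-7, -1))) = Add(Mul(-20, Rational(1, 2)), Mul(7, Rational(-1, 7))) = Add(-10, -1) = -11)
Mul(a, Pow(Function('k')(Function('H')(-2)), -1)) = Mul(-241, Pow(-11, -1)) = Mul(-241, Rational(-1, 11)) = Rational(241, 11)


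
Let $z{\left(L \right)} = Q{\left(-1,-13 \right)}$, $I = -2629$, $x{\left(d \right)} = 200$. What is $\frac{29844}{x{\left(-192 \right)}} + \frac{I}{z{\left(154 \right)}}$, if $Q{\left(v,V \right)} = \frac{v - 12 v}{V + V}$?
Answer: $\frac{318161}{50} \approx 6363.2$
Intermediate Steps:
$Q{\left(v,V \right)} = - \frac{11 v}{2 V}$ ($Q{\left(v,V \right)} = \frac{\left(-11\right) v}{2 V} = - 11 v \frac{1}{2 V} = - \frac{11 v}{2 V}$)
$z{\left(L \right)} = - \frac{11}{26}$ ($z{\left(L \right)} = \left(- \frac{11}{2}\right) \left(-1\right) \frac{1}{-13} = \left(- \frac{11}{2}\right) \left(-1\right) \left(- \frac{1}{13}\right) = - \frac{11}{26}$)
$\frac{29844}{x{\left(-192 \right)}} + \frac{I}{z{\left(154 \right)}} = \frac{29844}{200} - \frac{2629}{- \frac{11}{26}} = 29844 \cdot \frac{1}{200} - -6214 = \frac{7461}{50} + 6214 = \frac{318161}{50}$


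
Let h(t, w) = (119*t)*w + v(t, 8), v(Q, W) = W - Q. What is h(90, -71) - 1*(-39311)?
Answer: -721181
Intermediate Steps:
h(t, w) = 8 - t + 119*t*w (h(t, w) = (119*t)*w + (8 - t) = 119*t*w + (8 - t) = 8 - t + 119*t*w)
h(90, -71) - 1*(-39311) = (8 - 1*90 + 119*90*(-71)) - 1*(-39311) = (8 - 90 - 760410) + 39311 = -760492 + 39311 = -721181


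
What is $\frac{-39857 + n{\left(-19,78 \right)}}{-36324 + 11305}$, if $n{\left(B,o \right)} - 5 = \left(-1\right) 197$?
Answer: $\frac{40049}{25019} \approx 1.6007$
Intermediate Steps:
$n{\left(B,o \right)} = -192$ ($n{\left(B,o \right)} = 5 - 197 = -192$)
$\frac{-39857 + n{\left(-19,78 \right)}}{-36324 + 11305} = \frac{-39857 - 192}{-36324 + 11305} = - \frac{40049}{-25019} = \left(-40049\right) \left(- \frac{1}{25019}\right) = \frac{40049}{25019}$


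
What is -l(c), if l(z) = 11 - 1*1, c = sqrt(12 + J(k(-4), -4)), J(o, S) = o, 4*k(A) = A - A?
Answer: -10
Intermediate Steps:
k(A) = 0 (k(A) = (A - A)/4 = (1/4)*0 = 0)
c = 2*sqrt(3) (c = sqrt(12 + 0) = sqrt(12) = 2*sqrt(3) ≈ 3.4641)
l(z) = 10 (l(z) = 11 - 1 = 10)
-l(c) = -1*10 = -10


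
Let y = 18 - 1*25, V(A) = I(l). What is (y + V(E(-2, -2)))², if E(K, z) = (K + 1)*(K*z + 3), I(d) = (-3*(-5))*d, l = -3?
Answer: 2704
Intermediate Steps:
I(d) = 15*d
E(K, z) = (1 + K)*(3 + K*z)
V(A) = -45 (V(A) = 15*(-3) = -45)
y = -7 (y = 18 - 25 = -7)
(y + V(E(-2, -2)))² = (-7 - 45)² = (-52)² = 2704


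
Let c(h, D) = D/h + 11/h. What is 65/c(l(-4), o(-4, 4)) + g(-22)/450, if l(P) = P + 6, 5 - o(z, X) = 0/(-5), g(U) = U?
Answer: 14537/1800 ≈ 8.0761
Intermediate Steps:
o(z, X) = 5 (o(z, X) = 5 - 0/(-5) = 5 - 0*(-1)/5 = 5 - 1*0 = 5 + 0 = 5)
l(P) = 6 + P
c(h, D) = 11/h + D/h
65/c(l(-4), o(-4, 4)) + g(-22)/450 = 65/(((11 + 5)/(6 - 4))) - 22/450 = 65/((16/2)) - 22*1/450 = 65/(((½)*16)) - 11/225 = 65/8 - 11/225 = 14537/1800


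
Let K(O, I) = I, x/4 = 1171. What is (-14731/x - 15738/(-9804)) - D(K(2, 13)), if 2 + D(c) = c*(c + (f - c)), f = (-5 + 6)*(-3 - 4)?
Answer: 8139601/88996 ≈ 91.460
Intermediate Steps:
x = 4684 (x = 4*1171 = 4684)
f = -7 (f = 1*(-7) = -7)
D(c) = -2 - 7*c (D(c) = -2 + c*(c + (-7 - c)) = -2 + c*(-7) = -2 - 7*c)
(-14731/x - 15738/(-9804)) - D(K(2, 13)) = (-14731/4684 - 15738/(-9804)) - (-2 - 7*13) = (-14731*1/4684 - 15738*(-1/9804)) - (-2 - 91) = (-14731/4684 + 61/38) - 1*(-93) = -137027/88996 + 93 = 8139601/88996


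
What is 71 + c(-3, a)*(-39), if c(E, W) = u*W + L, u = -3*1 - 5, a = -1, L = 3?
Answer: -358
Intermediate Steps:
u = -8 (u = -3 - 5 = -8)
c(E, W) = 3 - 8*W (c(E, W) = -8*W + 3 = 3 - 8*W)
71 + c(-3, a)*(-39) = 71 + (3 - 8*(-1))*(-39) = 71 + (3 + 8)*(-39) = 71 + 11*(-39) = 71 - 429 = -358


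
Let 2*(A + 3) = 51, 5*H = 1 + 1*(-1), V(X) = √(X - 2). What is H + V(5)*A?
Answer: 45*√3/2 ≈ 38.971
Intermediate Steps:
V(X) = √(-2 + X)
H = 0 (H = (1 + 1*(-1))/5 = (1 - 1)/5 = (⅕)*0 = 0)
A = 45/2 (A = -3 + (½)*51 = -3 + 51/2 = 45/2 ≈ 22.500)
H + V(5)*A = 0 + √(-2 + 5)*(45/2) = 0 + √3*(45/2) = 0 + 45*√3/2 = 45*√3/2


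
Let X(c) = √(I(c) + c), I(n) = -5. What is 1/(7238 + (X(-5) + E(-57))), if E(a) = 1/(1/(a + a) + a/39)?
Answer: 3436309148/24869673229481 - 4748041*I*√10/248696732294810 ≈ 0.00013817 - 6.0373e-8*I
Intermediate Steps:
X(c) = √(-5 + c)
E(a) = 1/(1/(2*a) + a/39) (E(a) = 1/(1/(2*a) + a*(1/39)) = 1/(1/(2*a) + a/39))
1/(7238 + (X(-5) + E(-57))) = 1/(7238 + (√(-5 - 5) + 78*(-57)/(39 + 2*(-57)²))) = 1/(7238 + (√(-10) + 78*(-57)/(39 + 2*3249))) = 1/(7238 + (I*√10 + 78*(-57)/(39 + 6498))) = 1/(7238 + (I*√10 + 78*(-57)/6537)) = 1/(7238 + (I*√10 + 78*(-57)*(1/6537))) = 1/(7238 + (I*√10 - 1482/2179)) = 1/(7238 + (-1482/2179 + I*√10)) = 1/(15770120/2179 + I*√10)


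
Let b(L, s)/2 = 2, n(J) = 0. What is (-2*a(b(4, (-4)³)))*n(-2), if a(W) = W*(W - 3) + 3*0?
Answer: 0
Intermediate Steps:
b(L, s) = 4 (b(L, s) = 2*2 = 4)
a(W) = W*(-3 + W) (a(W) = W*(-3 + W) + 0 = W*(-3 + W))
(-2*a(b(4, (-4)³)))*n(-2) = -8*(-3 + 4)*0 = -8*0 = 0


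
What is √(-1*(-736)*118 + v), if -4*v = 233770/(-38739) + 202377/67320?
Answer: √810253853634031280210/96589240 ≈ 294.70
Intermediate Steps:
v = 292500511/386356960 (v = -(233770/(-38739) + 202377/67320)/4 = -(233770*(-1/38739) + 202377*(1/67320))/4 = -(-233770/38739 + 67459/22440)/4 = -¼*(-292500511/96589240) = 292500511/386356960 ≈ 0.75707)
√(-1*(-736)*118 + v) = √(-1*(-736)*118 + 292500511/386356960) = √(736*118 + 292500511/386356960) = √(86848 + 292500511/386356960) = √(33554621762591/386356960) = √810253853634031280210/96589240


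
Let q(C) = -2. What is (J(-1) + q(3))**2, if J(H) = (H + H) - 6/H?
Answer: 4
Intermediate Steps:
J(H) = -6/H + 2*H (J(H) = 2*H - 6/H = -6/H + 2*H)
(J(-1) + q(3))**2 = ((-6/(-1) + 2*(-1)) - 2)**2 = ((-6*(-1) - 2) - 2)**2 = ((6 - 2) - 2)**2 = (4 - 2)**2 = 2**2 = 4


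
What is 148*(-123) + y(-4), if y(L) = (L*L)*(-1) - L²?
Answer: -18236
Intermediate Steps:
y(L) = -2*L² (y(L) = L²*(-1) - L² = -L² - L² = -2*L²)
148*(-123) + y(-4) = 148*(-123) - 2*(-4)² = -18204 - 2*16 = -18204 - 32 = -18236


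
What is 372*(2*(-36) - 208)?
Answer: -104160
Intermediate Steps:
372*(2*(-36) - 208) = 372*(-72 - 208) = 372*(-280) = -104160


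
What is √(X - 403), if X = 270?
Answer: I*√133 ≈ 11.533*I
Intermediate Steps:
√(X - 403) = √(270 - 403) = √(-133) = I*√133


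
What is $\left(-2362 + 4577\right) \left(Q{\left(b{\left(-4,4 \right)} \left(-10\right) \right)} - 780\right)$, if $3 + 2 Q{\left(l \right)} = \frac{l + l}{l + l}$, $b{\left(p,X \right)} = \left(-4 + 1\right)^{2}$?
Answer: $-1729915$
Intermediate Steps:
$b{\left(p,X \right)} = 9$ ($b{\left(p,X \right)} = \left(-3\right)^{2} = 9$)
$Q{\left(l \right)} = -1$ ($Q{\left(l \right)} = - \frac{3}{2} + \frac{\left(l + l\right) \frac{1}{l + l}}{2} = - \frac{3}{2} + \frac{2 l \frac{1}{2 l}}{2} = - \frac{3}{2} + \frac{1}{2} \cdot 1 = - \frac{3}{2} + \frac{1}{2} = -1$)
$\left(-2362 + 4577\right) \left(Q{\left(b{\left(-4,4 \right)} \left(-10\right) \right)} - 780\right) = \left(-2362 + 4577\right) \left(-1 - 780\right) = 2215 \left(-781\right) = -1729915$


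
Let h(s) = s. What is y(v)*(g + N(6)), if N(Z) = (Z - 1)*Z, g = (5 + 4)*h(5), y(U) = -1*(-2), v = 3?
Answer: 150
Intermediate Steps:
y(U) = 2
g = 45 (g = (5 + 4)*5 = 9*5 = 45)
N(Z) = Z*(-1 + Z) (N(Z) = (-1 + Z)*Z = Z*(-1 + Z))
y(v)*(g + N(6)) = 2*(45 + 6*(-1 + 6)) = 2*(45 + 6*5) = 2*(45 + 30) = 2*75 = 150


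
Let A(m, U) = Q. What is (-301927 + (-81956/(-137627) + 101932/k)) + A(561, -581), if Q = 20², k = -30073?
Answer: -10487299407747/34780309 ≈ -3.0153e+5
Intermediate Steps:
Q = 400
A(m, U) = 400
(-301927 + (-81956/(-137627) + 101932/k)) + A(561, -581) = (-301927 + (-81956/(-137627) + 101932/(-30073))) + 400 = (-301927 + (-81956*(-1/137627) + 101932*(-1/30073))) + 400 = (-301927 + (11708/19661 - 5996/1769)) + 400 = (-301927 - 97175904/34780309) + 400 = -10501211531347/34780309 + 400 = -10487299407747/34780309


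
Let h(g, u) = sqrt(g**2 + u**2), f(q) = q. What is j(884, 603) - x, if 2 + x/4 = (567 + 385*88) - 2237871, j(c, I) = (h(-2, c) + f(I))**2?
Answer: 9958773 + 2412*sqrt(195365) ≈ 1.1025e+7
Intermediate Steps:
j(c, I) = (I + sqrt(4 + c**2))**2 (j(c, I) = (sqrt((-2)**2 + c**2) + I)**2 = (sqrt(4 + c**2) + I)**2 = (I + sqrt(4 + c**2))**2)
x = -8813704 (x = -8 + 4*((567 + 385*88) - 2237871) = -8 + 4*((567 + 33880) - 2237871) = -8 + 4*(34447 - 2237871) = -8 + 4*(-2203424) = -8 - 8813696 = -8813704)
j(884, 603) - x = (603 + sqrt(4 + 884**2))**2 - 1*(-8813704) = (603 + sqrt(4 + 781456))**2 + 8813704 = (603 + sqrt(781460))**2 + 8813704 = (603 + 2*sqrt(195365))**2 + 8813704 = 8813704 + (603 + 2*sqrt(195365))**2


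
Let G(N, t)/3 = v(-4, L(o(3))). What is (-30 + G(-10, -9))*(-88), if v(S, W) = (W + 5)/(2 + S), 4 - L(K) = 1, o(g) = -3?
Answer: 3696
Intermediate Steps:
L(K) = 3 (L(K) = 4 - 1*1 = 4 - 1 = 3)
v(S, W) = (5 + W)/(2 + S)
G(N, t) = -12 (G(N, t) = 3*((5 + 3)/(2 - 4)) = 3*(8/(-2)) = 3*(-½*8) = 3*(-4) = -12)
(-30 + G(-10, -9))*(-88) = (-30 - 12)*(-88) = -42*(-88) = 3696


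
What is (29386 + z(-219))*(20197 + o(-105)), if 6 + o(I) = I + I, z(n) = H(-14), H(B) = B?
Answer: 586881932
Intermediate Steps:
z(n) = -14
o(I) = -6 + 2*I (o(I) = -6 + (I + I) = -6 + 2*I)
(29386 + z(-219))*(20197 + o(-105)) = (29386 - 14)*(20197 + (-6 + 2*(-105))) = 29372*(20197 + (-6 - 210)) = 29372*(20197 - 216) = 29372*19981 = 586881932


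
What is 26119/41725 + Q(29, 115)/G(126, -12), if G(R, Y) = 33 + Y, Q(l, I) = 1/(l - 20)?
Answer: 4978216/7886025 ≈ 0.63127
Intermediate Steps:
Q(l, I) = 1/(-20 + l)
26119/41725 + Q(29, 115)/G(126, -12) = 26119/41725 + 1/((-20 + 29)*(33 - 12)) = 26119*(1/41725) + 1/(9*21) = 26119/41725 + (⅑)*(1/21) = 26119/41725 + 1/189 = 4978216/7886025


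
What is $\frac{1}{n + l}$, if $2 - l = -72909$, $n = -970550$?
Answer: $- \frac{1}{897639} \approx -1.114 \cdot 10^{-6}$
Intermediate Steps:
$l = 72911$ ($l = 2 - -72909 = 2 + 72909 = 72911$)
$\frac{1}{n + l} = \frac{1}{-970550 + 72911} = \frac{1}{-897639} = - \frac{1}{897639}$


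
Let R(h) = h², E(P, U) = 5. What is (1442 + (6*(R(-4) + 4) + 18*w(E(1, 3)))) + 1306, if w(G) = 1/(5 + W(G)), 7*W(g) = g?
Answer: 57423/20 ≈ 2871.1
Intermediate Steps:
W(g) = g/7
w(G) = 1/(5 + G/7)
(1442 + (6*(R(-4) + 4) + 18*w(E(1, 3)))) + 1306 = (1442 + (6*((-4)² + 4) + 18*(7/(35 + 5)))) + 1306 = (1442 + (6*(16 + 4) + 18*(7/40))) + 1306 = (1442 + (6*20 + 18*(7*(1/40)))) + 1306 = (1442 + (120 + 18*(7/40))) + 1306 = (1442 + (120 + 63/20)) + 1306 = (1442 + 2463/20) + 1306 = 31303/20 + 1306 = 57423/20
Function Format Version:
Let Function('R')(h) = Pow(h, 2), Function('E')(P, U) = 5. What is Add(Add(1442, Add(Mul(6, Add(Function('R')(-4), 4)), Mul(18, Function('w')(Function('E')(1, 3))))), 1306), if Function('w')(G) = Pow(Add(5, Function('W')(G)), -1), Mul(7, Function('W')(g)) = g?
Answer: Rational(57423, 20) ≈ 2871.1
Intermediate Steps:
Function('W')(g) = Mul(Rational(1, 7), g)
Function('w')(G) = Pow(Add(5, Mul(Rational(1, 7), G)), -1)
Add(Add(1442, Add(Mul(6, Add(Function('R')(-4), 4)), Mul(18, Function('w')(Function('E')(1, 3))))), 1306) = Add(Add(1442, Add(Mul(6, Add(Pow(-4, 2), 4)), Mul(18, Mul(7, Pow(Add(35, 5), -1))))), 1306) = Add(Add(1442, Add(Mul(6, Add(16, 4)), Mul(18, Mul(7, Pow(40, -1))))), 1306) = Add(Add(1442, Add(Mul(6, 20), Mul(18, Mul(7, Rational(1, 40))))), 1306) = Add(Add(1442, Add(120, Mul(18, Rational(7, 40)))), 1306) = Add(Add(1442, Add(120, Rational(63, 20))), 1306) = Add(Add(1442, Rational(2463, 20)), 1306) = Add(Rational(31303, 20), 1306) = Rational(57423, 20)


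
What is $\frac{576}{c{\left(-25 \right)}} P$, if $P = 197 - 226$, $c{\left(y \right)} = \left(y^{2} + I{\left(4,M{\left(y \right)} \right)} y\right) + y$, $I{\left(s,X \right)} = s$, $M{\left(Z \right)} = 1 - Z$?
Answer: $- \frac{4176}{125} \approx -33.408$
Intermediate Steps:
$c{\left(y \right)} = y^{2} + 5 y$ ($c{\left(y \right)} = \left(y^{2} + 4 y\right) + y = y^{2} + 5 y$)
$P = -29$
$\frac{576}{c{\left(-25 \right)}} P = \frac{576}{\left(-25\right) \left(5 - 25\right)} \left(-29\right) = \frac{576}{\left(-25\right) \left(-20\right)} \left(-29\right) = \frac{576}{500} \left(-29\right) = 576 \cdot \frac{1}{500} \left(-29\right) = \frac{144}{125} \left(-29\right) = - \frac{4176}{125}$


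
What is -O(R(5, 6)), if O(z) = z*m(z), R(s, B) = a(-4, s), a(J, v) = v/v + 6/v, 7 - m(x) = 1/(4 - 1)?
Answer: -44/3 ≈ -14.667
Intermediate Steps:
m(x) = 20/3 (m(x) = 7 - 1/(4 - 1) = 7 - 1/3 = 20/3)
a(J, v) = 1 + 6/v
R(s, B) = (6 + s)/s
O(z) = 20*z/3 (O(z) = z*(20/3) = 20*z/3)
-O(R(5, 6)) = -20*(6 + 5)/5/3 = -20*(1/5)*11/3 = -20*11/(3*5) = -1*44/3 = -44/3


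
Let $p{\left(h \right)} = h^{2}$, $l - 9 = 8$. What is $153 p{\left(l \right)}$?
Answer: $44217$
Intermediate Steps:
$l = 17$ ($l = 9 + 8 = 17$)
$153 p{\left(l \right)} = 153 \cdot 17^{2} = 153 \cdot 289 = 44217$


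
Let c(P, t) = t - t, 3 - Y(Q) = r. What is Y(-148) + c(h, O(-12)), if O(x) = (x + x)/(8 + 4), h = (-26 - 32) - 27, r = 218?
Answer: -215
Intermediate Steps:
Y(Q) = -215 (Y(Q) = 3 - 1*218 = 3 - 218 = -215)
h = -85 (h = -58 - 27 = -85)
O(x) = x/6 (O(x) = (2*x)/12 = (2*x)*(1/12) = x/6)
c(P, t) = 0
Y(-148) + c(h, O(-12)) = -215 + 0 = -215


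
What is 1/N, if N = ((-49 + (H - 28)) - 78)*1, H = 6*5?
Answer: -1/125 ≈ -0.0080000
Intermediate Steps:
H = 30
N = -125 (N = ((-49 + (30 - 28)) - 78)*1 = ((-49 + 2) - 78)*1 = (-47 - 78)*1 = -125*1 = -125)
1/N = 1/(-125) = -1/125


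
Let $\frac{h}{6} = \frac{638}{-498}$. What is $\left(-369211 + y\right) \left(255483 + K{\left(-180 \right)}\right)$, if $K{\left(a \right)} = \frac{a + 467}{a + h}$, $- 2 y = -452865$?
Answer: $- \frac{1136485549531621}{31156} \approx -3.6477 \cdot 10^{10}$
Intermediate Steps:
$h = - \frac{638}{83}$ ($h = 6 \frac{638}{-498} = 6 \cdot 638 \left(- \frac{1}{498}\right) = 6 \left(- \frac{319}{249}\right) = - \frac{638}{83} \approx -7.6867$)
$y = \frac{452865}{2}$ ($y = \left(- \frac{1}{2}\right) \left(-452865\right) = \frac{452865}{2} \approx 2.2643 \cdot 10^{5}$)
$K{\left(a \right)} = \frac{467 + a}{- \frac{638}{83} + a}$ ($K{\left(a \right)} = \frac{a + 467}{a - \frac{638}{83}} = \frac{467 + a}{- \frac{638}{83} + a}$)
$\left(-369211 + y\right) \left(255483 + K{\left(-180 \right)}\right) = \left(-369211 + \frac{452865}{2}\right) \left(255483 + \frac{83 \left(467 - 180\right)}{-638 + 83 \left(-180\right)}\right) = - \frac{285557 \left(255483 + 83 \frac{1}{-638 - 14940} \cdot 287\right)}{2} = - \frac{285557 \left(255483 + 83 \frac{1}{-15578} \cdot 287\right)}{2} = - \frac{285557 \left(255483 + 83 \left(- \frac{1}{15578}\right) 287\right)}{2} = - \frac{285557 \left(255483 - \frac{23821}{15578}\right)}{2} = \left(- \frac{285557}{2}\right) \frac{3979890353}{15578} = - \frac{1136485549531621}{31156}$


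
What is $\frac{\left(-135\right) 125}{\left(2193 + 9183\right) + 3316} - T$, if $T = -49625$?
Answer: $\frac{729073625}{14692} \approx 49624.0$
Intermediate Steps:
$\frac{\left(-135\right) 125}{\left(2193 + 9183\right) + 3316} - T = \frac{\left(-135\right) 125}{\left(2193 + 9183\right) + 3316} - -49625 = - \frac{16875}{11376 + 3316} + 49625 = - \frac{16875}{14692} + 49625 = \frac{729073625}{14692}$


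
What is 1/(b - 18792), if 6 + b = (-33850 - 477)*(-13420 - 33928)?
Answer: 1/1625295998 ≈ 6.1527e-10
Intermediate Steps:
b = 1625314790 (b = -6 + (-33850 - 477)*(-13420 - 33928) = -6 - 34327*(-47348) = -6 + 1625314796 = 1625314790)
1/(b - 18792) = 1/(1625314790 - 18792) = 1/1625295998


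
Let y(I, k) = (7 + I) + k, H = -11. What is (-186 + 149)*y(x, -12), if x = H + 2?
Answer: 518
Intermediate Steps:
x = -9 (x = -11 + 2 = -9)
y(I, k) = 7 + I + k
(-186 + 149)*y(x, -12) = (-186 + 149)*(7 - 9 - 12) = -37*(-14) = 518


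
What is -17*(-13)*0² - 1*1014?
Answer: -1014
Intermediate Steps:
-17*(-13)*0² - 1*1014 = 221*0 - 1014 = 0 - 1014 = -1014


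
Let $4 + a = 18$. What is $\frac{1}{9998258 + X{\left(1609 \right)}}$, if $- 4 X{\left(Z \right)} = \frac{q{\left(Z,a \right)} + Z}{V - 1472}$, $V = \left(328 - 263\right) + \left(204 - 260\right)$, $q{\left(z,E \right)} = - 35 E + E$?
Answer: $\frac{532}{5319073359} \approx 1.0002 \cdot 10^{-7}$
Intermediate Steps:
$a = 14$ ($a = -4 + 18 = 14$)
$q{\left(z,E \right)} = - 34 E$
$V = 9$ ($V = 65 + \left(204 - 260\right) = 65 - 56 = 9$)
$X{\left(Z \right)} = - \frac{17}{209} + \frac{Z}{5852}$ ($X{\left(Z \right)} = - \frac{\left(\left(-34\right) 14 + Z\right) \frac{1}{9 - 1472}}{4} = - \frac{\left(-476 + Z\right) \frac{1}{-1463}}{4} = - \frac{\left(-476 + Z\right) \left(- \frac{1}{1463}\right)}{4} = - \frac{\frac{68}{209} - \frac{Z}{1463}}{4} = - \frac{17}{209} + \frac{Z}{5852}$)
$\frac{1}{9998258 + X{\left(1609 \right)}} = \frac{1}{9998258 + \left(- \frac{17}{209} + \frac{1}{5852} \cdot 1609\right)} = \frac{1}{9998258 + \left(- \frac{17}{209} + \frac{1609}{5852}\right)} = \frac{1}{9998258 + \frac{103}{532}} = \frac{1}{\frac{5319073359}{532}} = \frac{532}{5319073359}$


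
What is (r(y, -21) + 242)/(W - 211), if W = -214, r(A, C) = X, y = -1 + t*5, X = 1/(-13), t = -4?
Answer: -37/65 ≈ -0.56923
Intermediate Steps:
X = -1/13 ≈ -0.076923
y = -21 (y = -1 - 4*5 = -1 - 20 = -21)
r(A, C) = -1/13
(r(y, -21) + 242)/(W - 211) = (-1/13 + 242)/(-214 - 211) = (3145/13)/(-425) = (3145/13)*(-1/425) = -37/65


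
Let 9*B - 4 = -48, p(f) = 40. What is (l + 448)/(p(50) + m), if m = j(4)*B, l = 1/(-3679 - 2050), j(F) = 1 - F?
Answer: 7699773/939556 ≈ 8.1951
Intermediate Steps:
B = -44/9 (B = 4/9 + (1/9)*(-48) = 4/9 - 16/3 = -44/9 ≈ -4.8889)
l = -1/5729 (l = 1/(-5729) = -1/5729 ≈ -0.00017455)
m = 44/3 (m = (1 - 1*4)*(-44/9) = (1 - 4)*(-44/9) = -3*(-44/9) = 44/3 ≈ 14.667)
(l + 448)/(p(50) + m) = (-1/5729 + 448)/(40 + 44/3) = 2566591/(5729*(164/3)) = (2566591/5729)*(3/164) = 7699773/939556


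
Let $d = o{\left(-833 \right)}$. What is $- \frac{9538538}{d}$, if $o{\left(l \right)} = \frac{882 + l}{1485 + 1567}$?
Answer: $- \frac{4158802568}{7} \approx -5.9411 \cdot 10^{8}$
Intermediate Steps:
$o{\left(l \right)} = \frac{63}{218} + \frac{l}{3052}$ ($o{\left(l \right)} = \frac{882 + l}{3052} = \left(882 + l\right) \frac{1}{3052} = \frac{63}{218} + \frac{l}{3052}$)
$d = \frac{7}{436}$ ($d = \frac{63}{218} + \frac{1}{3052} \left(-833\right) = \frac{63}{218} - \frac{119}{436} = \frac{7}{436} \approx 0.016055$)
$- \frac{9538538}{d} = - \frac{9538538}{\frac{7}{436}} = \left(-9538538\right) \frac{436}{7} = - \frac{4158802568}{7}$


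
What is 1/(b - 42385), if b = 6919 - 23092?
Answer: -1/58558 ≈ -1.7077e-5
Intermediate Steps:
b = -16173
1/(b - 42385) = 1/(-16173 - 42385) = 1/(-58558) = -1/58558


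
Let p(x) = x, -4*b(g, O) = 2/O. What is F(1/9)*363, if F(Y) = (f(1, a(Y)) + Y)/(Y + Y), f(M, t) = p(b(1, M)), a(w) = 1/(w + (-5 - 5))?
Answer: -2541/4 ≈ -635.25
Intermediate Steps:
b(g, O) = -1/(2*O)
a(w) = 1/(-10 + w) (a(w) = 1/(w - 10) = 1/(-10 + w))
f(M, t) = -1/(2*M)
F(Y) = (-1/2 + Y)/(2*Y) (F(Y) = (-1/2/1 + Y)/(Y + Y) = (-1/2*1 + Y)/((2*Y)) = (-1/2 + Y)*(1/(2*Y)) = (-1/2 + Y)/(2*Y))
F(1/9)*363 = ((-1 + 2/9)/(4*(1/9)))*363 = ((-1 + 2*(1/9))/(4*(1/9)))*363 = ((1/4)*9*(-1 + 2/9))*363 = ((1/4)*9*(-7/9))*363 = -7/4*363 = -2541/4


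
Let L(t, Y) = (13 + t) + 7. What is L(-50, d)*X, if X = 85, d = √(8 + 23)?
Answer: -2550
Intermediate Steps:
d = √31 ≈ 5.5678
L(t, Y) = 20 + t
L(-50, d)*X = (20 - 50)*85 = -30*85 = -2550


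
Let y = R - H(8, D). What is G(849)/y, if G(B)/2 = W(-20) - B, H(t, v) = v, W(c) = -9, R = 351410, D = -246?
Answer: -429/87914 ≈ -0.0048798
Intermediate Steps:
y = 351656 (y = 351410 - 1*(-246) = 351410 + 246 = 351656)
G(B) = -18 - 2*B (G(B) = 2*(-9 - B) = -18 - 2*B)
G(849)/y = (-18 - 2*849)/351656 = (-18 - 1698)*(1/351656) = -1716*1/351656 = -429/87914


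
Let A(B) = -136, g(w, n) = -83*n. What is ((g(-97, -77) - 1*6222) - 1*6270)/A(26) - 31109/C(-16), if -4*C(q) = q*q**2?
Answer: 252075/17408 ≈ 14.480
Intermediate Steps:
C(q) = -q**3/4 (C(q) = -q*q**2/4 = -q**3/4)
((g(-97, -77) - 1*6222) - 1*6270)/A(26) - 31109/C(-16) = ((-83*(-77) - 1*6222) - 1*6270)/(-136) - 31109/((-1/4*(-16)**3)) = ((6391 - 6222) - 6270)*(-1/136) - 31109/((-1/4*(-4096))) = (169 - 6270)*(-1/136) - 31109/1024 = -6101*(-1/136) - 31109*1/1024 = 6101/136 - 31109/1024 = 252075/17408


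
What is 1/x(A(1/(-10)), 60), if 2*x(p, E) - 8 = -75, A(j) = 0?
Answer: -2/67 ≈ -0.029851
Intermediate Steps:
x(p, E) = -67/2 (x(p, E) = 4 + (1/2)*(-75) = 4 - 75/2 = -67/2)
1/x(A(1/(-10)), 60) = 1/(-67/2) = -2/67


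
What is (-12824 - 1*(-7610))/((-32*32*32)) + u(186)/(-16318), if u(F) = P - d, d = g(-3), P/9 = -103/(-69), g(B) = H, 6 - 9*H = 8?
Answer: 4379837407/27671150592 ≈ 0.15828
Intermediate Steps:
H = -2/9 (H = ⅔ - ⅑*8 = ⅔ - 8/9 = -2/9 ≈ -0.22222)
g(B) = -2/9
P = 309/23 (P = 9*(-103/(-69)) = 9*(-103*(-1/69)) = 9*(103/69) = 309/23 ≈ 13.435)
d = -2/9 ≈ -0.22222
u(F) = 2827/207 (u(F) = 309/23 - 1*(-2/9) = 309/23 + 2/9 = 2827/207)
(-12824 - 1*(-7610))/((-32*32*32)) + u(186)/(-16318) = (-12824 - 1*(-7610))/((-32*32*32)) + (2827/207)/(-16318) = (-12824 + 7610)/((-1024*32)) + (2827/207)*(-1/16318) = -5214/(-32768) - 2827/3377826 = -5214*(-1/32768) - 2827/3377826 = 2607/16384 - 2827/3377826 = 4379837407/27671150592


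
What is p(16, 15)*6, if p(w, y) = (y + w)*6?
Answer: 1116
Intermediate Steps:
p(w, y) = 6*w + 6*y (p(w, y) = (w + y)*6 = 6*w + 6*y)
p(16, 15)*6 = (6*16 + 6*15)*6 = (96 + 90)*6 = 186*6 = 1116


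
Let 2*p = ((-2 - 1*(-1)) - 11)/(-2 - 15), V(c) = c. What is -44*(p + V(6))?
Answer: -4752/17 ≈ -279.53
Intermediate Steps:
p = 6/17 (p = (((-2 - 1*(-1)) - 11)/(-2 - 15))/2 = (((-2 + 1) - 11)/(-17))/2 = ((-1 - 11)*(-1/17))/2 = (-12*(-1/17))/2 = (½)*(12/17) = 6/17 ≈ 0.35294)
-44*(p + V(6)) = -44*(6/17 + 6) = -44*108/17 = -4752/17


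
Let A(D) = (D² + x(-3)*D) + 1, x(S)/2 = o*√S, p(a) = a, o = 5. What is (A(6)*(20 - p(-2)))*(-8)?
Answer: -6512 - 10560*I*√3 ≈ -6512.0 - 18290.0*I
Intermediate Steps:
x(S) = 10*√S (x(S) = 2*(5*√S) = 10*√S)
A(D) = 1 + D² + 10*I*D*√3 (A(D) = (D² + (10*√(-3))*D) + 1 = (D² + (10*(I*√3))*D) + 1 = (D² + (10*I*√3)*D) + 1 = (D² + 10*I*D*√3) + 1 = 1 + D² + 10*I*D*√3)
(A(6)*(20 - p(-2)))*(-8) = ((1 + 6² + 10*I*6*√3)*(20 - 1*(-2)))*(-8) = ((1 + 36 + 60*I*√3)*(20 + 2))*(-8) = ((37 + 60*I*√3)*22)*(-8) = (814 + 1320*I*√3)*(-8) = -6512 - 10560*I*√3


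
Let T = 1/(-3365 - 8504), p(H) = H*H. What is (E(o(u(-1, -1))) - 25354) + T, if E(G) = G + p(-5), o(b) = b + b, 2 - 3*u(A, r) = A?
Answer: -300606164/11869 ≈ -25327.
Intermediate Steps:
u(A, r) = ⅔ - A/3
p(H) = H²
o(b) = 2*b
E(G) = 25 + G (E(G) = G + (-5)² = G + 25 = 25 + G)
T = -1/11869 (T = 1/(-11869) = -1/11869 ≈ -8.4253e-5)
(E(o(u(-1, -1))) - 25354) + T = ((25 + 2*(⅔ - ⅓*(-1))) - 25354) - 1/11869 = ((25 + 2*(⅔ + ⅓)) - 25354) - 1/11869 = ((25 + 2*1) - 25354) - 1/11869 = ((25 + 2) - 25354) - 1/11869 = (27 - 25354) - 1/11869 = -25327 - 1/11869 = -300606164/11869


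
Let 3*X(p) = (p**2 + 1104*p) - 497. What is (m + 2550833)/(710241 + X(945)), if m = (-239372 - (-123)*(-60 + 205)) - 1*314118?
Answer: 6045534/4066531 ≈ 1.4867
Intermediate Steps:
X(p) = -497/3 + 368*p + p**2/3 (X(p) = ((p**2 + 1104*p) - 497)/3 = (-497 + p**2 + 1104*p)/3 = -497/3 + 368*p + p**2/3)
m = -535655 (m = (-239372 - (-123)*145) - 314118 = (-239372 - 1*(-17835)) - 314118 = (-239372 + 17835) - 314118 = -221537 - 314118 = -535655)
(m + 2550833)/(710241 + X(945)) = (-535655 + 2550833)/(710241 + (-497/3 + 368*945 + (1/3)*945**2)) = 2015178/(710241 + (-497/3 + 347760 + (1/3)*893025)) = 2015178/(710241 + (-497/3 + 347760 + 297675)) = 2015178/(710241 + 1935808/3) = 2015178/(4066531/3) = 2015178*(3/4066531) = 6045534/4066531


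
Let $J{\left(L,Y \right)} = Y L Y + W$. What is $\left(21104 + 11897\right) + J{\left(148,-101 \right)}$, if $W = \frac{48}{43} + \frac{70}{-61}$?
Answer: $\frac{4046630545}{2623} \approx 1.5427 \cdot 10^{6}$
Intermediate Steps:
$W = - \frac{82}{2623}$ ($W = 48 \cdot \frac{1}{43} + 70 \left(- \frac{1}{61}\right) = \frac{48}{43} - \frac{70}{61} = - \frac{82}{2623} \approx -0.031262$)
$J{\left(L,Y \right)} = - \frac{82}{2623} + L Y^{2}$ ($J{\left(L,Y \right)} = Y L Y - \frac{82}{2623} = L Y Y - \frac{82}{2623} = L Y^{2} - \frac{82}{2623} = - \frac{82}{2623} + L Y^{2}$)
$\left(21104 + 11897\right) + J{\left(148,-101 \right)} = \left(21104 + 11897\right) - \left(\frac{82}{2623} - 148 \left(-101\right)^{2}\right) = 33001 + \left(- \frac{82}{2623} + 148 \cdot 10201\right) = 33001 + \left(- \frac{82}{2623} + 1509748\right) = 33001 + \frac{3960068922}{2623} = \frac{4046630545}{2623}$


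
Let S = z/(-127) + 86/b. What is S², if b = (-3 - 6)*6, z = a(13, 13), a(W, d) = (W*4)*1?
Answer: 47128225/11758041 ≈ 4.0082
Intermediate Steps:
a(W, d) = 4*W (a(W, d) = (4*W)*1 = 4*W)
z = 52 (z = 4*13 = 52)
b = -54 (b = -9*6 = -54)
S = -6865/3429 (S = 52/(-127) + 86/(-54) = 52*(-1/127) + 86*(-1/54) = -52/127 - 43/27 = -6865/3429 ≈ -2.0020)
S² = (-6865/3429)² = 47128225/11758041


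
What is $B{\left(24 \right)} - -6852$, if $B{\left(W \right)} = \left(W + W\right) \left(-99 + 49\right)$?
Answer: $4452$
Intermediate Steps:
$B{\left(W \right)} = - 100 W$ ($B{\left(W \right)} = 2 W \left(-50\right) = - 100 W$)
$B{\left(24 \right)} - -6852 = \left(-100\right) 24 - -6852 = -2400 + 6852 = 4452$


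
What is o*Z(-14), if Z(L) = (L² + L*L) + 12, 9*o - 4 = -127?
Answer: -16564/3 ≈ -5521.3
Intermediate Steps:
o = -41/3 (o = 4/9 + (⅑)*(-127) = 4/9 - 127/9 = -41/3 ≈ -13.667)
Z(L) = 12 + 2*L² (Z(L) = (L² + L²) + 12 = 2*L² + 12 = 12 + 2*L²)
o*Z(-14) = -41*(12 + 2*(-14)²)/3 = -41*(12 + 2*196)/3 = -41*(12 + 392)/3 = -41/3*404 = -16564/3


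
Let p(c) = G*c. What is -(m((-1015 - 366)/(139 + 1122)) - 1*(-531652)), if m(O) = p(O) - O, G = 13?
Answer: -670396600/1261 ≈ -5.3164e+5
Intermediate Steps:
p(c) = 13*c
m(O) = 12*O (m(O) = 13*O - O = 12*O)
-(m((-1015 - 366)/(139 + 1122)) - 1*(-531652)) = -(12*((-1015 - 366)/(139 + 1122)) - 1*(-531652)) = -(12*(-1381/1261) + 531652) = -(-16572/1261 + 531652) = -1*670396600/1261 = -670396600/1261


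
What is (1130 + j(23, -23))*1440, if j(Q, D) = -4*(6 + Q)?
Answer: 1460160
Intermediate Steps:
j(Q, D) = -24 - 4*Q
(1130 + j(23, -23))*1440 = (1130 + (-24 - 4*23))*1440 = (1130 + (-24 - 92))*1440 = (1130 - 116)*1440 = 1014*1440 = 1460160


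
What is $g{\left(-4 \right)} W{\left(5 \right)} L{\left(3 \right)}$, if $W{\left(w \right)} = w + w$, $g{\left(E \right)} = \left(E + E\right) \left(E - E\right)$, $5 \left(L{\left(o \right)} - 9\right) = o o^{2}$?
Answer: $0$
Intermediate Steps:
$L{\left(o \right)} = 9 + \frac{o^{3}}{5}$ ($L{\left(o \right)} = 9 + \frac{o o^{2}}{5} = 9 + \frac{o^{3}}{5}$)
$g{\left(E \right)} = 0$ ($g{\left(E \right)} = 2 E 0 = 0$)
$W{\left(w \right)} = 2 w$
$g{\left(-4 \right)} W{\left(5 \right)} L{\left(3 \right)} = 0 \cdot 2 \cdot 5 \left(9 + \frac{3^{3}}{5}\right) = 0 \cdot 10 \left(9 + \frac{1}{5} \cdot 27\right) = 0 \left(9 + \frac{27}{5}\right) = 0 \cdot \frac{72}{5} = 0$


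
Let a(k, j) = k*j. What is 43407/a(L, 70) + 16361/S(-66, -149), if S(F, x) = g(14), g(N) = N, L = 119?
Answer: 698443/595 ≈ 1173.9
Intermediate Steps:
S(F, x) = 14
a(k, j) = j*k
43407/a(L, 70) + 16361/S(-66, -149) = 43407/((70*119)) + 16361/14 = 43407/8330 + 16361*(1/14) = 43407*(1/8330) + 16361/14 = 6201/1190 + 16361/14 = 698443/595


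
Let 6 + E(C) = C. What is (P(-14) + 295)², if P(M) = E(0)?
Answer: 83521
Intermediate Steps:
E(C) = -6 + C
P(M) = -6 (P(M) = -6 + 0 = -6)
(P(-14) + 295)² = (-6 + 295)² = 289² = 83521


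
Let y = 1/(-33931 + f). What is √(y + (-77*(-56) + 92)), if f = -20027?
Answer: √24238365162/2346 ≈ 66.363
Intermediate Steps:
y = -1/53958 (y = 1/(-33931 - 20027) = 1/(-53958) = -1/53958 ≈ -1.8533e-5)
√(y + (-77*(-56) + 92)) = √(-1/53958 + (-77*(-56) + 92)) = √(-1/53958 + (4312 + 92)) = √(-1/53958 + 4404) = √(237631031/53958) = √24238365162/2346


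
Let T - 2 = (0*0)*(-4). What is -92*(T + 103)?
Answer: -9660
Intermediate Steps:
T = 2 (T = 2 + (0*0)*(-4) = 2 + 0*(-4) = 2 + 0 = 2)
-92*(T + 103) = -92*(2 + 103) = -92*105 = -9660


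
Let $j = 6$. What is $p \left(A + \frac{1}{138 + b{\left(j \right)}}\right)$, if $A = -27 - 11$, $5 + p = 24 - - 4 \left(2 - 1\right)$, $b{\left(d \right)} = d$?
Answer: $- \frac{125833}{144} \approx -873.84$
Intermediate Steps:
$p = 23$ ($p = -5 + \left(24 - - 4 \left(2 - 1\right)\right) = -5 + \left(24 - \left(-4\right) 1\right) = -5 + \left(24 - -4\right) = -5 + \left(24 + 4\right) = -5 + 28 = 23$)
$A = -38$ ($A = -27 - 11 = -38$)
$p \left(A + \frac{1}{138 + b{\left(j \right)}}\right) = 23 \left(-38 + \frac{1}{138 + 6}\right) = 23 \left(-38 + \frac{1}{144}\right) = 23 \left(- \frac{5471}{144}\right) = - \frac{125833}{144}$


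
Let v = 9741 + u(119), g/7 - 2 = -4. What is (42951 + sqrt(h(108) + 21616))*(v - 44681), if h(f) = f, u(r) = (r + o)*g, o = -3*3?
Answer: -1566852480 - 72960*sqrt(5431) ≈ -1.5722e+9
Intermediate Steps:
o = -9
g = -14 (g = 14 + 7*(-4) = 14 - 28 = -14)
u(r) = 126 - 14*r (u(r) = (r - 9)*(-14) = (-9 + r)*(-14) = 126 - 14*r)
v = 8201 (v = 9741 + (126 - 14*119) = 9741 + (126 - 1666) = 9741 - 1540 = 8201)
(42951 + sqrt(h(108) + 21616))*(v - 44681) = (42951 + sqrt(108 + 21616))*(8201 - 44681) = (42951 + sqrt(21724))*(-36480) = (42951 + 2*sqrt(5431))*(-36480) = -1566852480 - 72960*sqrt(5431)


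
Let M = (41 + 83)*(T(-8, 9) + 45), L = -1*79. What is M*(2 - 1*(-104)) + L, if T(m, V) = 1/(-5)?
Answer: 2943861/5 ≈ 5.8877e+5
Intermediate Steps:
T(m, V) = -1/5
L = -79
M = 27776/5 (M = (41 + 83)*(-1/5 + 45) = 124*(224/5) = 27776/5 ≈ 5555.2)
M*(2 - 1*(-104)) + L = 27776*(2 - 1*(-104))/5 - 79 = 27776*(2 + 104)/5 - 79 = (27776/5)*106 - 79 = 2944256/5 - 79 = 2943861/5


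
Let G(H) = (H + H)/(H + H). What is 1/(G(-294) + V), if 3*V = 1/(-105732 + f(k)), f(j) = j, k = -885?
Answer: 319851/319850 ≈ 1.0000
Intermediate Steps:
G(H) = 1 (G(H) = (2*H)/((2*H)) = (2*H)*(1/(2*H)) = 1)
V = -1/319851 (V = 1/(3*(-105732 - 885)) = (1/3)/(-106617) = (1/3)*(-1/106617) = -1/319851 ≈ -3.1265e-6)
1/(G(-294) + V) = 1/(1 - 1/319851) = 1/(319850/319851) = 319851/319850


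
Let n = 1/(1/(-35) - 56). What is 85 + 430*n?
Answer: 151635/1961 ≈ 77.325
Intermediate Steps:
n = -35/1961 (n = 1/(-1/35 - 56) = 1/(-1961/35) = -35/1961 ≈ -0.017848)
85 + 430*n = 85 + 430*(-35/1961) = 85 - 15050/1961 = 151635/1961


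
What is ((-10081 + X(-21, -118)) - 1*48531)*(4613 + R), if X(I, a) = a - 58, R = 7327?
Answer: -701928720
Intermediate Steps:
X(I, a) = -58 + a
((-10081 + X(-21, -118)) - 1*48531)*(4613 + R) = ((-10081 + (-58 - 118)) - 1*48531)*(4613 + 7327) = ((-10081 - 176) - 48531)*11940 = (-10257 - 48531)*11940 = -58788*11940 = -701928720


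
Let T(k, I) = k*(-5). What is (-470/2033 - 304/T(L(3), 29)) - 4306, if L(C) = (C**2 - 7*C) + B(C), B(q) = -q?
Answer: -657210632/152475 ≈ -4310.3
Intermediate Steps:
L(C) = C**2 - 8*C (L(C) = (C**2 - 7*C) - C = C**2 - 8*C)
T(k, I) = -5*k
(-470/2033 - 304/T(L(3), 29)) - 4306 = (-470/2033 - 304*(-1/(15*(-8 + 3)))) - 4306 = (-470*1/2033 - 304/((-15*(-5)))) - 4306 = (-470/2033 - 304/((-5*(-15)))) - 4306 = (-470/2033 - 304/75) - 4306 = -653282/152475 - 4306 = -657210632/152475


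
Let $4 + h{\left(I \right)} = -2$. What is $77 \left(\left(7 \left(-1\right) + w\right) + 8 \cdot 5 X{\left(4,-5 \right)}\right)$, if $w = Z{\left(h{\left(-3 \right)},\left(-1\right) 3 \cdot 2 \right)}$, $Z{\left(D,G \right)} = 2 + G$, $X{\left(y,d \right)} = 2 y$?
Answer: $23793$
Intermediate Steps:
$h{\left(I \right)} = -6$ ($h{\left(I \right)} = -4 - 2 = -6$)
$w = -4$ ($w = 2 + \left(-1\right) 3 \cdot 2 = 2 - 6 = -4$)
$77 \left(\left(7 \left(-1\right) + w\right) + 8 \cdot 5 X{\left(4,-5 \right)}\right) = 77 \left(\left(7 \left(-1\right) - 4\right) + 8 \cdot 5 \cdot 2 \cdot 4\right) = 77 \left(\left(-7 - 4\right) + 40 \cdot 8\right) = 77 \left(-11 + 320\right) = 77 \cdot 309 = 23793$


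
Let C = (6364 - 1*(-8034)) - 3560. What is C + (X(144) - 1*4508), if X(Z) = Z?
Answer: 6474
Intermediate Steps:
C = 10838 (C = (6364 + 8034) - 3560 = 14398 - 3560 = 10838)
C + (X(144) - 1*4508) = 10838 + (144 - 1*4508) = 10838 + (144 - 4508) = 10838 - 4364 = 6474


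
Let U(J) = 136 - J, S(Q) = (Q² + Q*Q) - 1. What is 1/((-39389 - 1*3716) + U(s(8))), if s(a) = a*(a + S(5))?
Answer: -1/43425 ≈ -2.3028e-5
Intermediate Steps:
S(Q) = -1 + 2*Q² (S(Q) = (Q² + Q²) - 1 = 2*Q² - 1 = -1 + 2*Q²)
s(a) = a*(49 + a) (s(a) = a*(a + (-1 + 2*5²)) = a*(a + (-1 + 2*25)) = a*(a + (-1 + 50)) = a*(a + 49) = a*(49 + a))
1/((-39389 - 1*3716) + U(s(8))) = 1/((-39389 - 1*3716) + (136 - 8*(49 + 8))) = 1/((-39389 - 3716) + (136 - 8*57)) = 1/(-43105 + (136 - 1*456)) = 1/(-43105 + (136 - 456)) = 1/(-43105 - 320) = 1/(-43425) = -1/43425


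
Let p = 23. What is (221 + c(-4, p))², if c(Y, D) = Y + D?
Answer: 57600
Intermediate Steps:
c(Y, D) = D + Y
(221 + c(-4, p))² = (221 + (23 - 4))² = (221 + 19)² = 240² = 57600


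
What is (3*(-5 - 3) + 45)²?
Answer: 441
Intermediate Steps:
(3*(-5 - 3) + 45)² = (3*(-8) + 45)² = (-24 + 45)² = 21² = 441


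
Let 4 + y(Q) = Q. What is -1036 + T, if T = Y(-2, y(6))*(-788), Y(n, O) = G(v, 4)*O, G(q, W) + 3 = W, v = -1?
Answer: -2612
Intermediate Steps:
y(Q) = -4 + Q
G(q, W) = -3 + W
Y(n, O) = O (Y(n, O) = (-3 + 4)*O = 1*O = O)
T = -1576 (T = (-4 + 6)*(-788) = 2*(-788) = -1576)
-1036 + T = -1036 - 1576 = -2612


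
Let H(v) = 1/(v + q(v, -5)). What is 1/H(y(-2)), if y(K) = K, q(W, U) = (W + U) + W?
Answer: -11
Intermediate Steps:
q(W, U) = U + 2*W (q(W, U) = (U + W) + W = U + 2*W)
H(v) = 1/(-5 + 3*v) (H(v) = 1/(v + (-5 + 2*v)) = 1/(-5 + 3*v))
1/H(y(-2)) = 1/(1/(-5 + 3*(-2))) = 1/(1/(-5 - 6)) = 1/(1/(-11)) = 1/(-1/11) = -11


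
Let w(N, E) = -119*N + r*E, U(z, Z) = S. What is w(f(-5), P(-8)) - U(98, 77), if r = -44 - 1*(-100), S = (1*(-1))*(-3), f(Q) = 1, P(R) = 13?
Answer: 606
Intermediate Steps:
S = 3 (S = -1*(-3) = 3)
r = 56 (r = -44 + 100 = 56)
U(z, Z) = 3
w(N, E) = -119*N + 56*E
w(f(-5), P(-8)) - U(98, 77) = (-119*1 + 56*13) - 1*3 = (-119 + 728) - 3 = 609 - 3 = 606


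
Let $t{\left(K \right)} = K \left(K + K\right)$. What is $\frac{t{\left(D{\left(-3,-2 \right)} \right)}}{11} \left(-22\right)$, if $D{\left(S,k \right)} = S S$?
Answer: $-324$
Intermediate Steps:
$D{\left(S,k \right)} = S^{2}$
$t{\left(K \right)} = 2 K^{2}$ ($t{\left(K \right)} = K 2 K = 2 K^{2}$)
$\frac{t{\left(D{\left(-3,-2 \right)} \right)}}{11} \left(-22\right) = \frac{2 \left(\left(-3\right)^{2}\right)^{2}}{11} \left(-22\right) = 2 \cdot 9^{2} \cdot \frac{1}{11} \left(-22\right) = 2 \cdot 81 \cdot \frac{1}{11} \left(-22\right) = 162 \cdot \frac{1}{11} \left(-22\right) = \frac{162}{11} \left(-22\right) = -324$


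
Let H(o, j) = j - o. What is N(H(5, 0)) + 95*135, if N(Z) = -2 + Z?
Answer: 12818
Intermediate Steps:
N(H(5, 0)) + 95*135 = (-2 + (0 - 1*5)) + 95*135 = (-2 + (0 - 5)) + 12825 = (-2 - 5) + 12825 = -7 + 12825 = 12818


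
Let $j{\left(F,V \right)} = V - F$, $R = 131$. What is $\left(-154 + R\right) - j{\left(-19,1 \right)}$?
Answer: $-43$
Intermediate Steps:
$\left(-154 + R\right) - j{\left(-19,1 \right)} = \left(-154 + 131\right) - \left(1 - -19\right) = -23 - \left(1 + 19\right) = -23 - 20 = -43$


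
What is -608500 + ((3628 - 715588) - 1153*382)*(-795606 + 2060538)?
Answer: -1457715834892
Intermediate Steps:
-608500 + ((3628 - 715588) - 1153*382)*(-795606 + 2060538) = -608500 + (-711960 - 440446)*1264932 = -608500 - 1152406*1264932 = -608500 - 1457715226392 = -1457715834892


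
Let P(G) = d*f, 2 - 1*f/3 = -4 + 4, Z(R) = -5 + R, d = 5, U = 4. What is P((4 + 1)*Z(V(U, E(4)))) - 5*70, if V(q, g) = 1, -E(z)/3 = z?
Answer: -320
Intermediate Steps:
E(z) = -3*z
f = 6 (f = 6 - 3*(-4 + 4) = 6 - 3*0 = 6 + 0 = 6)
P(G) = 30 (P(G) = 5*6 = 30)
P((4 + 1)*Z(V(U, E(4)))) - 5*70 = 30 - 5*70 = 30 - 350 = -320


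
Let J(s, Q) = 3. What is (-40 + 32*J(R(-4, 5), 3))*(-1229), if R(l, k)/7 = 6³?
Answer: -68824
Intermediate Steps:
R(l, k) = 1512 (R(l, k) = 7*6³ = 7*216 = 1512)
(-40 + 32*J(R(-4, 5), 3))*(-1229) = (-40 + 32*3)*(-1229) = (-40 + 96)*(-1229) = 56*(-1229) = -68824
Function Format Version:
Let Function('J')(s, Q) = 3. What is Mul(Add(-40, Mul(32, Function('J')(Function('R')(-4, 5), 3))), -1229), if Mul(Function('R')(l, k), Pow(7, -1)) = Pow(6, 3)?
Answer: -68824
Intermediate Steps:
Function('R')(l, k) = 1512 (Function('R')(l, k) = Mul(7, Pow(6, 3)) = Mul(7, 216) = 1512)
Mul(Add(-40, Mul(32, Function('J')(Function('R')(-4, 5), 3))), -1229) = Mul(Add(-40, Mul(32, 3)), -1229) = Mul(Add(-40, 96), -1229) = Mul(56, -1229) = -68824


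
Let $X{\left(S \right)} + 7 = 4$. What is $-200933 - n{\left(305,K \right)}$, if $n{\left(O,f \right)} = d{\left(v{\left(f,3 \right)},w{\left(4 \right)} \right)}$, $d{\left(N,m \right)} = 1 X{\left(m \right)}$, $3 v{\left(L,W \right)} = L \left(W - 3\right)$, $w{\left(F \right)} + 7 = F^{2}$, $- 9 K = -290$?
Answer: $-200930$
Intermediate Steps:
$X{\left(S \right)} = -3$ ($X{\left(S \right)} = -7 + 4 = -3$)
$K = \frac{290}{9}$ ($K = \left(- \frac{1}{9}\right) \left(-290\right) = \frac{290}{9} \approx 32.222$)
$w{\left(F \right)} = -7 + F^{2}$
$v{\left(L,W \right)} = \frac{L \left(-3 + W\right)}{3}$ ($v{\left(L,W \right)} = \frac{L \left(W - 3\right)}{3} = \frac{L \left(-3 + W\right)}{3}$)
$d{\left(N,m \right)} = -3$ ($d{\left(N,m \right)} = 1 \left(-3\right) = -3$)
$n{\left(O,f \right)} = -3$
$-200933 - n{\left(305,K \right)} = -200933 - -3 = -200933 + 3 = -200930$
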